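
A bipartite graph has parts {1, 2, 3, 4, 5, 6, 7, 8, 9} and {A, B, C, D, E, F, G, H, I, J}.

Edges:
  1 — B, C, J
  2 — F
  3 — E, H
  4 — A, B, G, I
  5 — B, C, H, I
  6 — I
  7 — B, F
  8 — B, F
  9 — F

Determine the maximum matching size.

For example, pair 1→J, 2→F, 3→E, 4→G, 5→C, 6→I, 7→B.
The set {2, 7, 8, 9} has only 2 neighbours ({B, F}), so by Hall's theorem at most 7 of the 9 left vertices can be matched.

7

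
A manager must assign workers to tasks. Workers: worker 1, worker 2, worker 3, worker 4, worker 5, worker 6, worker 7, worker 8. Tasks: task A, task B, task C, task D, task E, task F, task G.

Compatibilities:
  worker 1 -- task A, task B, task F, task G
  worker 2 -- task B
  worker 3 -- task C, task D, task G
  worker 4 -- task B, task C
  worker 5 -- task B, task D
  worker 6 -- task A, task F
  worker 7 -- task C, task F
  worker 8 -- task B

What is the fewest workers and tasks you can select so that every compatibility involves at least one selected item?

{task A, task B, task C, task D, task F, task G} is a vertex cover of size 6: every edge has an endpoint in this set.
No smaller cover exists because worker 1–task F, worker 2–task B, worker 3–task G, worker 4–task C, worker 5–task D, worker 6–task A is a matching of size 6, and a cover must include an endpoint of each of these disjoint edges (König's theorem).

6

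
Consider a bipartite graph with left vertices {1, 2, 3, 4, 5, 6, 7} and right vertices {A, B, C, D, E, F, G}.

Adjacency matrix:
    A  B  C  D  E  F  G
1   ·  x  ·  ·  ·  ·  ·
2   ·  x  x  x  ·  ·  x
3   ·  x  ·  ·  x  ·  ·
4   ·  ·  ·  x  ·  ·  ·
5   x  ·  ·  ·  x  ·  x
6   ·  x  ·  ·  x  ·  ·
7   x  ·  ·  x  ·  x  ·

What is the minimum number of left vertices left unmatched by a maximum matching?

A valid assignment of size 6: 1→B, 2→C, 3→E, 4→D, 5→G, 7→F.
The set {1, 3, 6} has only 2 neighbours ({B, E}), so by Hall's theorem at most 6 of the 7 left vertices can be matched.
That matches 6 of the 7, leaving 1 unmatched; no matching can do better.

1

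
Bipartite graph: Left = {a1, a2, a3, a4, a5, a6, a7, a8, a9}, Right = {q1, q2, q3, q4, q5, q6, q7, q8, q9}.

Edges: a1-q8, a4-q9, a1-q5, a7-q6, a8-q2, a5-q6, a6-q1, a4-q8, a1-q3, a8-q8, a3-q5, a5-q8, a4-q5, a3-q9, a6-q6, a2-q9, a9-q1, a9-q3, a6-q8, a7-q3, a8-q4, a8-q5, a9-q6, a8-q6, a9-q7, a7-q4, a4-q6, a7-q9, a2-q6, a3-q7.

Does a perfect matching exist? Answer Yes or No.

Yes

A valid assignment of size 9: a1→q3, a2→q9, a3→q7, a4→q5, a5→q8, a6→q1, a7→q4, a8→q2, a9→q6.
All 9 left vertices are covered.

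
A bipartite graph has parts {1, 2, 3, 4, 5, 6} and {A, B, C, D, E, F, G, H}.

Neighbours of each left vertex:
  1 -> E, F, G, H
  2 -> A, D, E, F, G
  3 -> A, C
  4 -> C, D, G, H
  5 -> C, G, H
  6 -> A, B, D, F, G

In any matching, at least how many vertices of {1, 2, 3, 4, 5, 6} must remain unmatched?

One maximum matching: 1-E, 2-A, 3-C, 4-D, 5-H, 6-G.
All 6 left vertices are matched, so no larger matching exists.
That matches 6 of the 6, leaving 0 unmatched; no matching can do better.

0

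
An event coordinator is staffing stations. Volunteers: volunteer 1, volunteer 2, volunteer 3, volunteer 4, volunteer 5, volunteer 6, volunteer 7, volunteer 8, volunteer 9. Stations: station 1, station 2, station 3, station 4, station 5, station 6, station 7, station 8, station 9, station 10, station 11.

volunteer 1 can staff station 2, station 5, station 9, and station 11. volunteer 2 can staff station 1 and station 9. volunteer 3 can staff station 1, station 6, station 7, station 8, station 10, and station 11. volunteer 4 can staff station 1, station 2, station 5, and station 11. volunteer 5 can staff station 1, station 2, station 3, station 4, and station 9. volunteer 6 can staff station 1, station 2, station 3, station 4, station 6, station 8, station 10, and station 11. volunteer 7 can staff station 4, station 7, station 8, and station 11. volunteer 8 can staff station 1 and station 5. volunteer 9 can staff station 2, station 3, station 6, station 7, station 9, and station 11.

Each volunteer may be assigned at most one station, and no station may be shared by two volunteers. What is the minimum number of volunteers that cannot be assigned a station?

0

One maximum matching: volunteer 1-station 5, volunteer 2-station 9, volunteer 3-station 8, volunteer 4-station 2, volunteer 5-station 3, volunteer 6-station 6, volunteer 7-station 11, volunteer 8-station 1, volunteer 9-station 7.
This saturates every volunteer, so 9 is the maximum.
That matches 9 of the 9, leaving 0 unmatched; no matching can do better.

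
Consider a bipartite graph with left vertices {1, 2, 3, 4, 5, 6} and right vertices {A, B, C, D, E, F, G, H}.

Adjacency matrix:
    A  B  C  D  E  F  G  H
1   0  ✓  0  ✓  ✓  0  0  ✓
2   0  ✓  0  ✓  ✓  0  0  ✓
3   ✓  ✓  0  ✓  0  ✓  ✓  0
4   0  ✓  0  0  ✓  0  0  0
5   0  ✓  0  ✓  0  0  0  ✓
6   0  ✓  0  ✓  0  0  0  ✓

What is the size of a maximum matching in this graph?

A valid assignment of size 5: 1→H, 2→D, 3→G, 4→E, 5→B.
The set {1, 2, 4, 5, 6} has only 4 neighbours ({B, D, E, H}), so by Hall's theorem at most 5 of the 6 left vertices can be matched.

5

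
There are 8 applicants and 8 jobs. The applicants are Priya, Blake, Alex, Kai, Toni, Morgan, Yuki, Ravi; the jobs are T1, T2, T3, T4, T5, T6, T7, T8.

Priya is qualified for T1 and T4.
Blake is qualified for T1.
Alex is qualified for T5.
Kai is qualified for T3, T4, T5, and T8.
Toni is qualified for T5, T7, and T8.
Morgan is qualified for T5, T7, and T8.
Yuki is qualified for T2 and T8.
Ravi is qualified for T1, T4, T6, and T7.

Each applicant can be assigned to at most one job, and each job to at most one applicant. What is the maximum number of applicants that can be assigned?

A valid assignment of size 8: Priya-T4, Blake-T1, Alex-T5, Kai-T3, Toni-T7, Morgan-T8, Yuki-T2, Ravi-T6.
This saturates every applicant, so 8 is the maximum.

8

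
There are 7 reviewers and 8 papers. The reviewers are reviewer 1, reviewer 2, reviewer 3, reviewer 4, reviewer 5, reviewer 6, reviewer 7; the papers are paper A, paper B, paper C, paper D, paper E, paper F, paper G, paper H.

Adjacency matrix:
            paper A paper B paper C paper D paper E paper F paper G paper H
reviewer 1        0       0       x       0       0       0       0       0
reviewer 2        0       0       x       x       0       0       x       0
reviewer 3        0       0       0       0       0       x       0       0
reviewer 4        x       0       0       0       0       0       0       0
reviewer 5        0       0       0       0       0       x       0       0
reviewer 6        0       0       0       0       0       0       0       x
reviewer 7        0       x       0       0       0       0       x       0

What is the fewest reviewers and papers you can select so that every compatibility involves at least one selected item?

The 6 edges reviewer 1–paper C, reviewer 2–paper D, reviewer 3–paper F, reviewer 4–paper A, reviewer 6–paper H, reviewer 7–paper B form a matching, so any vertex cover needs at least 6 vertices (one per matched edge).
Conversely {reviewer 1, reviewer 2, reviewer 4, reviewer 6, reviewer 7, paper F} meets every edge and has exactly 6 vertices, so 6 is optimal.

6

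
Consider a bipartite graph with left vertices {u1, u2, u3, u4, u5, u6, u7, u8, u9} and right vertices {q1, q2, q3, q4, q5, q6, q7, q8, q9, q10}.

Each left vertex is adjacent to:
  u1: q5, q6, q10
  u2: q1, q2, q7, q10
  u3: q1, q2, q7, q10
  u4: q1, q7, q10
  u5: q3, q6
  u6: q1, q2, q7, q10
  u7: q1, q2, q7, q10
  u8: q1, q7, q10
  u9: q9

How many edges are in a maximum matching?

7

A valid assignment of size 7: u1-q5, u2-q7, u3-q1, u4-q10, u5-q6, u6-q2, u9-q9.
The set {u2, u3, u4, u6, u7, u8} has only 4 neighbours ({q1, q10, q2, q7}), so by Hall's theorem at most 7 of the 9 left vertices can be matched.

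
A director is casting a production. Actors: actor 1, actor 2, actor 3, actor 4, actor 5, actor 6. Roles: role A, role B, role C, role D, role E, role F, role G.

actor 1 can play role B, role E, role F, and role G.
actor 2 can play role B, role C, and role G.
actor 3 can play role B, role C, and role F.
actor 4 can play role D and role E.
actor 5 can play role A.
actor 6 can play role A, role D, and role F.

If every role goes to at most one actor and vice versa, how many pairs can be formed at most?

6

One maximum matching: actor 1-role G, actor 2-role B, actor 3-role F, actor 4-role E, actor 5-role A, actor 6-role D.
All 6 actors are matched, so no larger matching exists.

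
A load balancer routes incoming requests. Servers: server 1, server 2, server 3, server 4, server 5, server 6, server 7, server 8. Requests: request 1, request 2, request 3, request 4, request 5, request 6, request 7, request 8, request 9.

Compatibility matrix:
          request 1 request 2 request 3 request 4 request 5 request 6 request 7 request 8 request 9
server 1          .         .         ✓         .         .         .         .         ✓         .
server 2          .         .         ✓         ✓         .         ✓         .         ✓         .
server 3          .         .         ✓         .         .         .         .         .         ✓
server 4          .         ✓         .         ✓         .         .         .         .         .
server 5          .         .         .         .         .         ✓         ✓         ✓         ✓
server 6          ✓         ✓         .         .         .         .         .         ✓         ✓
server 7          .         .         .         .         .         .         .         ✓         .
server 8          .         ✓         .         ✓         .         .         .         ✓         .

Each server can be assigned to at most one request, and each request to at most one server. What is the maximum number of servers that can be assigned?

One maximum matching: server 1→request 3, server 2→request 6, server 3→request 9, server 4→request 2, server 5→request 7, server 6→request 1, server 7→request 8, server 8→request 4.
This saturates every server, so 8 is the maximum.

8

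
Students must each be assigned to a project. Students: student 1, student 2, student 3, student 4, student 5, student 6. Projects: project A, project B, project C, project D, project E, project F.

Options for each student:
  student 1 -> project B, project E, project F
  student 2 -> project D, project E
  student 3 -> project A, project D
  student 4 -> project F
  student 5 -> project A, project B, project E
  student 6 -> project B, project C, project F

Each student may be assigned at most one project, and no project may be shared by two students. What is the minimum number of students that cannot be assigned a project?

0

For example, pair student 1-project B, student 2-project D, student 3-project A, student 4-project F, student 5-project E, student 6-project C.
This saturates every student, so 6 is the maximum.
That matches 6 of the 6, leaving 0 unmatched; no matching can do better.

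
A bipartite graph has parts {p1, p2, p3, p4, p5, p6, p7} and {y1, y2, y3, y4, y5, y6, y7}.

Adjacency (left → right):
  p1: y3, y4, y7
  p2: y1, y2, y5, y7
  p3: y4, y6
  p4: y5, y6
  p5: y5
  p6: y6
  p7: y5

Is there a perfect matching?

No

The set {p4, p5, p6, p7} has only 2 neighbours ({y5, y6}), so by Hall's theorem at most 5 of the 7 left vertices can be matched.
Hence no matching covers every left vertex.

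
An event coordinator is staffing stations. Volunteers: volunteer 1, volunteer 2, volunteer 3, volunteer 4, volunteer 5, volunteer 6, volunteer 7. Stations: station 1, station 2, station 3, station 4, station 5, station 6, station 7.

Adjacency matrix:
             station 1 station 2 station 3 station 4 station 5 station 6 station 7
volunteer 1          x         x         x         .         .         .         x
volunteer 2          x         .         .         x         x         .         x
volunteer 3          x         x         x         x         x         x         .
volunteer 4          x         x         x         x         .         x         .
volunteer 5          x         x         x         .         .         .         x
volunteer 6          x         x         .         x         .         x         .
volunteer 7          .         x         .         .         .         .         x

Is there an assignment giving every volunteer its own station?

A valid assignment of size 7: volunteer 1→station 7, volunteer 2→station 4, volunteer 3→station 5, volunteer 4→station 6, volunteer 5→station 3, volunteer 6→station 1, volunteer 7→station 2.
All 7 volunteers are covered.

Yes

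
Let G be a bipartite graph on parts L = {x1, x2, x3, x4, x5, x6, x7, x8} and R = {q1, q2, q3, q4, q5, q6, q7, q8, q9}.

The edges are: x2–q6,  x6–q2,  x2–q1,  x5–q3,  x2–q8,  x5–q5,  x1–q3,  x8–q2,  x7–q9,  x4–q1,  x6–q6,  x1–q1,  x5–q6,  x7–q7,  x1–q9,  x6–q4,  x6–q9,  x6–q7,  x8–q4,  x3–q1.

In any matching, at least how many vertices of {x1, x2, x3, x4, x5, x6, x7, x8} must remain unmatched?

One maximum matching: x1→q3, x2→q8, x3→q1, x5→q6, x6→q9, x7→q7, x8→q2.
The set {x3, x4} has only 1 neighbour ({q1}), so by Hall's theorem at most 7 of the 8 left vertices can be matched.
That matches 7 of the 8, leaving 1 unmatched; no matching can do better.

1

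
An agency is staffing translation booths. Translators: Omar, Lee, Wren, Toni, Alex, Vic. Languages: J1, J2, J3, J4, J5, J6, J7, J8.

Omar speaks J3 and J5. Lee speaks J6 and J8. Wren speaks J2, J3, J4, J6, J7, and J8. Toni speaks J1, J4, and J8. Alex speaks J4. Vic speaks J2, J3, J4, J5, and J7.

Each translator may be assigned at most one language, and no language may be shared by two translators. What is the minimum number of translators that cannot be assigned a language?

0

A valid assignment of size 6: Omar–J3, Lee–J8, Wren–J6, Toni–J1, Alex–J4, Vic–J2.
This saturates every translator, so 6 is the maximum.
That matches 6 of the 6, leaving 0 unmatched; no matching can do better.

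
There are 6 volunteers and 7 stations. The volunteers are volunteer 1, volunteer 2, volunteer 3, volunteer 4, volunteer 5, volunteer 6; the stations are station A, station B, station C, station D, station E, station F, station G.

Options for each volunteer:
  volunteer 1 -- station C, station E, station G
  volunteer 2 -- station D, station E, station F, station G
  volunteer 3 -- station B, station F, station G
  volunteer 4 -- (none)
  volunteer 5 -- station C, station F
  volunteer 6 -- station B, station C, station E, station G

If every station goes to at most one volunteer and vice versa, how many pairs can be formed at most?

5

A valid assignment of size 5: volunteer 1→station C, volunteer 2→station D, volunteer 3→station G, volunteer 5→station F, volunteer 6→station B.
The set {volunteer 4} has only 0 neighbours (∅), so by Hall's theorem at most 5 of the 6 volunteers can be matched.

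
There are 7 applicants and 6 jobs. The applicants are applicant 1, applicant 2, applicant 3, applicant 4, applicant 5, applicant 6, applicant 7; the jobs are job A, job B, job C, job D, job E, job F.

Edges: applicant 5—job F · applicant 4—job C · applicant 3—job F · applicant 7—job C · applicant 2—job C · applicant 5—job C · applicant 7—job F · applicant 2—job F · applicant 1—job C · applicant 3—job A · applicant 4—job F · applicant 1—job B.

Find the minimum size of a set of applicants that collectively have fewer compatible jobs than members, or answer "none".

Take S = {applicant 6}. Its neighbourhood is {}, so |N(S)| = 0 < |S| = 1.

1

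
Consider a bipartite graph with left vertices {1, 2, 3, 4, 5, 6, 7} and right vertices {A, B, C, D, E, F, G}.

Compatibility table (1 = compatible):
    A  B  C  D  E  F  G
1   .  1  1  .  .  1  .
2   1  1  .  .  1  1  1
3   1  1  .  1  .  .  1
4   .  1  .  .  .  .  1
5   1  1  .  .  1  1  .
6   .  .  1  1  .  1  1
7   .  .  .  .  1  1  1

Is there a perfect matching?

One maximum matching: 1–F, 2–A, 3–D, 4–G, 5–B, 6–C, 7–E.
All 7 left vertices are covered.

Yes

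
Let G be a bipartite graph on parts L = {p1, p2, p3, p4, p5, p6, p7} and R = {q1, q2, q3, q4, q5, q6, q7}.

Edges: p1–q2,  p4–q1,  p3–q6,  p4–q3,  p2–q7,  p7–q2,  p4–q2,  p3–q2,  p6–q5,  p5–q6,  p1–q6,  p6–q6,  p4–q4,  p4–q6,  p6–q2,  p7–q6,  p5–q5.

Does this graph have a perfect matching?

The set {p1, p3, p5, p6, p7} has only 3 neighbours ({q2, q5, q6}), so by Hall's theorem at most 5 of the 7 left vertices can be matched.
Hence no matching covers every left vertex.

No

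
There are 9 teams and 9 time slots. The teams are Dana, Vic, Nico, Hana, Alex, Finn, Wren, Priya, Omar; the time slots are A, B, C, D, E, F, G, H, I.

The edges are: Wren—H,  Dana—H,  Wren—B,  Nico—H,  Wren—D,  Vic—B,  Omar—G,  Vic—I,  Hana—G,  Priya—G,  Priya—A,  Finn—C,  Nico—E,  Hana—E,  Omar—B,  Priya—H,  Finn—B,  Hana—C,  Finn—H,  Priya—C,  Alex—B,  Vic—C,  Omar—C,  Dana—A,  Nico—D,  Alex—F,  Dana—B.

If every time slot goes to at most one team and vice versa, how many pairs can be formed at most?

One maximum matching: Dana-A, Vic-I, Nico-D, Hana-E, Alex-F, Finn-C, Wren-H, Priya-G, Omar-B.
All 9 teams are matched, so no larger matching exists.

9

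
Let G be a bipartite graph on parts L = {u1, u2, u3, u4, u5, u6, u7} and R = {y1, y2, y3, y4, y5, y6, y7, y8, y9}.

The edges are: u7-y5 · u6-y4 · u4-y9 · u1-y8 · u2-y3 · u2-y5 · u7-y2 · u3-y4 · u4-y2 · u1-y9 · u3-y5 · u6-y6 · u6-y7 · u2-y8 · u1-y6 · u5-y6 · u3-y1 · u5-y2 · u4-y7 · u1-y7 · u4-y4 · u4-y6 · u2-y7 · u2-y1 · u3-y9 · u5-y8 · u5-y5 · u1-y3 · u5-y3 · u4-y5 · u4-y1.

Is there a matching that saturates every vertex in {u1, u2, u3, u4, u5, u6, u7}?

Yes

For example, pair u1→y9, u2→y1, u3→y4, u4→y6, u5→y3, u6→y7, u7→y2.
All 7 left vertices are covered.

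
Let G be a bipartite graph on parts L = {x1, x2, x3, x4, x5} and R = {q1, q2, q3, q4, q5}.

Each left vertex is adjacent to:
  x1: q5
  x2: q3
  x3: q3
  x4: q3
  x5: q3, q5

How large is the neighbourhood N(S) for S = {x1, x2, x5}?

2

The union of neighbours of {x1, x2, x5} is {q3, q5}, which has 2 elements.
Since |N(S)| = 2 < |S| = 3, Hall's condition fails for this subset.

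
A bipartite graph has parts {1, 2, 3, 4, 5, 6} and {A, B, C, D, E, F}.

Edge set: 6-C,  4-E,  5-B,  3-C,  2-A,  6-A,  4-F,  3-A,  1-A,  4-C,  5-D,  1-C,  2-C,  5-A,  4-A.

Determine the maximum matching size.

For example, pair 1-A, 2-C, 4-E, 5-B.
The set {1, 2, 3, 6} has only 2 neighbours ({A, C}), so by Hall's theorem at most 4 of the 6 left vertices can be matched.

4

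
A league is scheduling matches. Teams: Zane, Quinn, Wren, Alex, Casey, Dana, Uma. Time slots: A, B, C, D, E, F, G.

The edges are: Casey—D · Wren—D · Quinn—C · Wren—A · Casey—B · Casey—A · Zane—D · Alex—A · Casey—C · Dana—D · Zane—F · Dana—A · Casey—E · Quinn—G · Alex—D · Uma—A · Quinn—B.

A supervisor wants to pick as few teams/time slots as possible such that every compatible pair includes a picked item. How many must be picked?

5

The 5 edges Zane–F, Quinn–B, Wren–A, Alex–D, Casey–E form a matching, so any vertex cover needs at least 5 vertices (one per matched edge).
Conversely {Zane, Quinn, Casey, A, D} meets every edge and has exactly 5 vertices, so 5 is optimal.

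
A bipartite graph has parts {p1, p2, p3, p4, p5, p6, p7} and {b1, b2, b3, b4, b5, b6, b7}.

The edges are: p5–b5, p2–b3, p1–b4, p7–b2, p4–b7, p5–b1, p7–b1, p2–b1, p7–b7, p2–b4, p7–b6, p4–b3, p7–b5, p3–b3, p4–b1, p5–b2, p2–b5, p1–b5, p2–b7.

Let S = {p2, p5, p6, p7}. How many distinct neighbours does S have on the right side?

The union of neighbours of {p2, p5, p6, p7} is {b1, b2, b3, b4, b5, b6, b7}, which has 7 elements.
Since |N(S)| = 7 ≥ |S| = 4, Hall's condition holds for this subset.

7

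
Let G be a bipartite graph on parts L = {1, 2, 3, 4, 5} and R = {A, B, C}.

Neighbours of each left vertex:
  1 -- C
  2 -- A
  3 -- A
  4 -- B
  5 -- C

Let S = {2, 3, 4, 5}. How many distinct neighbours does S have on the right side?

3

The union of neighbours of {2, 3, 4, 5} is {A, B, C}, which has 3 elements.
Since |N(S)| = 3 < |S| = 4, Hall's condition fails for this subset.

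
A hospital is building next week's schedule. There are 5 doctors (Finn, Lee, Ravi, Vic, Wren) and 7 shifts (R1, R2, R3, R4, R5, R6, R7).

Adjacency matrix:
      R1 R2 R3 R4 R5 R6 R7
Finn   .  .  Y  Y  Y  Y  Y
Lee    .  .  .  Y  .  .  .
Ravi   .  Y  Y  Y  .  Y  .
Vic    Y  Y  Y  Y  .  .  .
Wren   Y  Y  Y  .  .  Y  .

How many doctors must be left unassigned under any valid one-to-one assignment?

A valid assignment of size 5: Finn-R5, Lee-R4, Ravi-R6, Vic-R2, Wren-R3.
All 5 doctors are matched, so no larger matching exists.
That matches 5 of the 5, leaving 0 unmatched; no matching can do better.

0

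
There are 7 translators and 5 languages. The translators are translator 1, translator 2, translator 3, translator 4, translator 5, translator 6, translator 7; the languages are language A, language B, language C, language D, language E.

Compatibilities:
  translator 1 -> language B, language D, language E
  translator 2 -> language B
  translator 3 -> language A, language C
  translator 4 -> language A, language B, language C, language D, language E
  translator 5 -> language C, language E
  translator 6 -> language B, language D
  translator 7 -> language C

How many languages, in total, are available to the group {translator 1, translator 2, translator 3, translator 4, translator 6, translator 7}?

The union of neighbours of {translator 1, translator 2, translator 3, translator 4, translator 6, translator 7} is {language A, language B, language C, language D, language E}, which has 5 elements.
Since |N(S)| = 5 < |S| = 6, Hall's condition fails for this subset.

5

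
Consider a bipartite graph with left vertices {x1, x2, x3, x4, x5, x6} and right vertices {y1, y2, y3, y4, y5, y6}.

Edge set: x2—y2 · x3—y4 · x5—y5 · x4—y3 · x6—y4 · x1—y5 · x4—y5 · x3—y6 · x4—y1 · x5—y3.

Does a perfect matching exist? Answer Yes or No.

One maximum matching: x1-y5, x2-y2, x3-y6, x4-y1, x5-y3, x6-y4.
Every left vertex is matched, so this is a perfect matching.

Yes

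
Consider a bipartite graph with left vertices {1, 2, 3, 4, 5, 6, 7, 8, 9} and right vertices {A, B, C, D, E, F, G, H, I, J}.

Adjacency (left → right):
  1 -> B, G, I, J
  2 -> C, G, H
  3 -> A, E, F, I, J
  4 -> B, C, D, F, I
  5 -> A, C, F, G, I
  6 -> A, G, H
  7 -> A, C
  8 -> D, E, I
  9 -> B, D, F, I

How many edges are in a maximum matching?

One maximum matching: 1-J, 2-G, 3-A, 4-D, 5-F, 6-H, 7-C, 8-E, 9-B.
All 9 left vertices are matched, so no larger matching exists.

9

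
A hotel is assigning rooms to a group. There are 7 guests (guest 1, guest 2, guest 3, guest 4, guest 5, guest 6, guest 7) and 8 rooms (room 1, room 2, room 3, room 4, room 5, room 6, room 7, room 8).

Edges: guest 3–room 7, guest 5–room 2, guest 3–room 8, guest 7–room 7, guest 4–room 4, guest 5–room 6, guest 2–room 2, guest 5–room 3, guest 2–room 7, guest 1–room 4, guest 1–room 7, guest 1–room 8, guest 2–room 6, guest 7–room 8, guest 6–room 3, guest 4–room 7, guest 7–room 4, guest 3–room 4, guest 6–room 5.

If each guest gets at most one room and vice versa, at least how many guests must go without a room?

For example, pair guest 1-room 4, guest 2-room 2, guest 3-room 8, guest 4-room 7, guest 5-room 6, guest 6-room 3.
The set {guest 1, guest 3, guest 4, guest 7} has only 3 neighbours ({room 4, room 7, room 8}), so by Hall's theorem at most 6 of the 7 guests can be matched.
That matches 6 of the 7, leaving 1 unmatched; no matching can do better.

1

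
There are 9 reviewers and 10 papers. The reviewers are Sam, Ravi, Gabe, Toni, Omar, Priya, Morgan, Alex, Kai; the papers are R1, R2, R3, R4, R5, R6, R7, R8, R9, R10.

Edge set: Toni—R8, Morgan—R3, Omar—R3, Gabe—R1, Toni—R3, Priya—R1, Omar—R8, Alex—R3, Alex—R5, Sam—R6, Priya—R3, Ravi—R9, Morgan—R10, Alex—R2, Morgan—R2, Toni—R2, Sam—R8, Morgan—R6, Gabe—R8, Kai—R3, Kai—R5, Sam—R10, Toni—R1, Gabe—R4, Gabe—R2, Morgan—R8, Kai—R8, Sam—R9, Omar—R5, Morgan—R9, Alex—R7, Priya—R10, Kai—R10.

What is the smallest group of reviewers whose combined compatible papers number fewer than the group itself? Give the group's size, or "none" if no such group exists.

A matching saturating every reviewer exists, for instance Sam→R10, Ravi→R9, Gabe→R4, Toni→R2, Omar→R5, Priya→R3, Morgan→R6, Alex→R7, Kai→R8.
By Hall's marriage theorem, this means |N(S)| ≥ |S| for every subset S, so no violating subset exists.

none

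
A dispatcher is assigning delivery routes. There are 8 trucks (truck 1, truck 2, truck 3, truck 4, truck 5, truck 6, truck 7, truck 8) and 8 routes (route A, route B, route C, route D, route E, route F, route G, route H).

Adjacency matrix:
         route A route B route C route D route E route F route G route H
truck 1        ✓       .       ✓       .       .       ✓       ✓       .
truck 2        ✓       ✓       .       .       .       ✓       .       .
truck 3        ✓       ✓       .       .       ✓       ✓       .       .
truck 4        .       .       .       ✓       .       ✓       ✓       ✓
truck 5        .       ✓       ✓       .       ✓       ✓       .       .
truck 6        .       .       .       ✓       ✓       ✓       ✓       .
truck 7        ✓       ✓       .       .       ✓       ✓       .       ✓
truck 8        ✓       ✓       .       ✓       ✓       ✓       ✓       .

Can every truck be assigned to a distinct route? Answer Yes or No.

A valid assignment of size 8: truck 1-route G, truck 2-route A, truck 3-route B, truck 4-route F, truck 5-route C, truck 6-route D, truck 7-route H, truck 8-route E.
All 8 trucks are covered.

Yes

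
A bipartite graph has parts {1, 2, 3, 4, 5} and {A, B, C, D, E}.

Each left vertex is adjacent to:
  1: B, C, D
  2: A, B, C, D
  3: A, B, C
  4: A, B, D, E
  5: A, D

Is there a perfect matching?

Yes

For example, pair 1→B, 2→A, 3→C, 4→E, 5→D.
Every left vertex is matched, so this is a perfect matching.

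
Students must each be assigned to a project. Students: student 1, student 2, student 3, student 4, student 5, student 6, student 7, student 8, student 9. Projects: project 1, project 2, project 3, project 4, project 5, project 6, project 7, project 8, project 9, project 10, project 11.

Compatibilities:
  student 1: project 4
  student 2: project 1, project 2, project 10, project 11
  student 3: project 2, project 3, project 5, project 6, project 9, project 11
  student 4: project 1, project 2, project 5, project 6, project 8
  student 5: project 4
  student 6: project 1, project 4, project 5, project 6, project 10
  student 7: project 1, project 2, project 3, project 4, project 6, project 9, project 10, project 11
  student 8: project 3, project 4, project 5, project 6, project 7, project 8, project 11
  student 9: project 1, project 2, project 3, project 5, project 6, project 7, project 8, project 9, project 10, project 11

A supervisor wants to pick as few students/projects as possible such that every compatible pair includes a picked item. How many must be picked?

8

A maximum matching has 8 edges (e.g. student 1–project 4, student 2–project 1, student 3–project 3, student 4–project 2, student 6–project 6, student 7–project 10, student 8–project 7, student 9–project 9).
By König's theorem the minimum vertex cover has the same size. One such cover is {student 2, student 3, student 4, student 6, student 7, student 8, student 9, project 4}.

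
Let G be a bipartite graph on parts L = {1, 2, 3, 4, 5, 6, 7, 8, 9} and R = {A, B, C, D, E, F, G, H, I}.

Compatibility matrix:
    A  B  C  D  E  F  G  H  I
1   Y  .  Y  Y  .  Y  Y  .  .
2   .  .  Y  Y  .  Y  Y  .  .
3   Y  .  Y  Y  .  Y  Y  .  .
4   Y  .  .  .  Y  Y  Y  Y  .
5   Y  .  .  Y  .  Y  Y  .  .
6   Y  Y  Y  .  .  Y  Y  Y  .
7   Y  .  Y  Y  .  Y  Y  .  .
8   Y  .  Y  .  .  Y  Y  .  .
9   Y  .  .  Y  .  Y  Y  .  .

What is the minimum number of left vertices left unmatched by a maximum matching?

A valid assignment of size 7: 1–A, 2–C, 3–D, 4–E, 5–F, 6–H, 7–G.
The set {1, 2, 3, 5, 7, 8, 9} has only 5 neighbours ({A, C, D, F, G}), so by Hall's theorem at most 7 of the 9 left vertices can be matched.
That matches 7 of the 9, leaving 2 unmatched; no matching can do better.

2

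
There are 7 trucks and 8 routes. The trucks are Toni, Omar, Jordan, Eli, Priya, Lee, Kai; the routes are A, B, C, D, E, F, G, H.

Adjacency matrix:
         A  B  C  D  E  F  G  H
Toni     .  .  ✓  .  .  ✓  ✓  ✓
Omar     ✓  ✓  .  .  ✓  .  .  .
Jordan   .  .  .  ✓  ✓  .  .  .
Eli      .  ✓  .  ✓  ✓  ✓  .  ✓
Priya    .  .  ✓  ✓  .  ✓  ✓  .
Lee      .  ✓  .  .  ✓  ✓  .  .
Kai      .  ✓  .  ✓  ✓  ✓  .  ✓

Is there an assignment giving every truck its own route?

Yes

For example, pair Toni–G, Omar–B, Jordan–D, Eli–H, Priya–C, Lee–F, Kai–E.
Every truck is matched, so this matching saturates all of them.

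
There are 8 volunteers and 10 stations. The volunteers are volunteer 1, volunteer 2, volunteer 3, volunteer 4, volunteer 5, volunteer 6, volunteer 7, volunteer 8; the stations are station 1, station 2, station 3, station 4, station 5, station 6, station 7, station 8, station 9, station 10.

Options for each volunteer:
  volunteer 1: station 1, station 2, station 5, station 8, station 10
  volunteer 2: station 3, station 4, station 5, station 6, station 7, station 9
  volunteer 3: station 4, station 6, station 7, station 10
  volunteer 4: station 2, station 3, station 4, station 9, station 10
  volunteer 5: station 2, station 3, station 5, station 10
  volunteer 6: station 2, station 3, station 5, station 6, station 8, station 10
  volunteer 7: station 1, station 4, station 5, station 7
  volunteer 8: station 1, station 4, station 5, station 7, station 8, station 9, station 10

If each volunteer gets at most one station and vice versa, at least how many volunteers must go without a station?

One maximum matching: volunteer 1→station 8, volunteer 2→station 6, volunteer 3→station 4, volunteer 4→station 9, volunteer 5→station 3, volunteer 6→station 2, volunteer 7→station 1, volunteer 8→station 7.
All 8 volunteers are matched, so no larger matching exists.
That matches 8 of the 8, leaving 0 unmatched; no matching can do better.

0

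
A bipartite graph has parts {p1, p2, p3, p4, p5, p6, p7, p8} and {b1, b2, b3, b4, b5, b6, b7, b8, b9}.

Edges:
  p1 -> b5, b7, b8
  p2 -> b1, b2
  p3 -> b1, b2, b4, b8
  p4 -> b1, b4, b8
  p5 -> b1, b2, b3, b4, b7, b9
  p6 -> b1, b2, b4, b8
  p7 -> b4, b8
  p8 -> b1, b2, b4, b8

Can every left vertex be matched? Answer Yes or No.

No

The set {p2, p3, p4, p6, p7, p8} has only 4 neighbours ({b1, b2, b4, b8}), so by Hall's theorem at most 6 of the 8 left vertices can be matched.
Hence no matching covers every left vertex.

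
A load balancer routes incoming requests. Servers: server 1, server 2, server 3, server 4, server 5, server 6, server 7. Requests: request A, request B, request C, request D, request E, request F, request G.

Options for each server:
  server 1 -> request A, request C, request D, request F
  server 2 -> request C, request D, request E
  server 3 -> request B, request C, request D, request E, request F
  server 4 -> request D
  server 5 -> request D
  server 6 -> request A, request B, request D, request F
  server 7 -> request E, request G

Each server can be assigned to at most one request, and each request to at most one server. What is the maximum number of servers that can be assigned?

6

A valid assignment of size 6: server 1→request F, server 2→request C, server 3→request E, server 4→request D, server 6→request A, server 7→request G.
The set {server 4, server 5} has only 1 neighbour ({request D}), so by Hall's theorem at most 6 of the 7 servers can be matched.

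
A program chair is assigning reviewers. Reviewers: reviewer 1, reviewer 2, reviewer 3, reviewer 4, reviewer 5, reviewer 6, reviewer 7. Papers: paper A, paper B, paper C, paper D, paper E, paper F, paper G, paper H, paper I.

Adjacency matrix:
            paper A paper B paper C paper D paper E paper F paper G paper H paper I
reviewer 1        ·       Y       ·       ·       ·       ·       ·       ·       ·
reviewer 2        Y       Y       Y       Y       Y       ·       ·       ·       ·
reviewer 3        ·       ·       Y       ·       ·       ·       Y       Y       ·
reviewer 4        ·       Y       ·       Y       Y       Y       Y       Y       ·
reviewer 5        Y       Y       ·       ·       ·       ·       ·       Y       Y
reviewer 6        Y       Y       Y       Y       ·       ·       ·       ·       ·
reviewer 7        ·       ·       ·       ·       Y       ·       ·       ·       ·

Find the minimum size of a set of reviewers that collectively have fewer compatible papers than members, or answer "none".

A matching saturating every reviewer exists, for instance reviewer 1→paper B, reviewer 2→paper A, reviewer 3→paper C, reviewer 4→paper G, reviewer 5→paper I, reviewer 6→paper D, reviewer 7→paper E.
By Hall's marriage theorem, this means |N(S)| ≥ |S| for every subset S, so no violating subset exists.

none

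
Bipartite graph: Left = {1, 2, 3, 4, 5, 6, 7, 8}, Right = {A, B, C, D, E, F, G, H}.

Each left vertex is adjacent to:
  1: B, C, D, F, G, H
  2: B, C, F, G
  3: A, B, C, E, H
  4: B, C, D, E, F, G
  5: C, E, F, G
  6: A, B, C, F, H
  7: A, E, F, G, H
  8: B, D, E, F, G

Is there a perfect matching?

Yes

For example, pair 1–D, 2–F, 3–E, 4–B, 5–C, 6–H, 7–A, 8–G.
All 8 left vertices are covered.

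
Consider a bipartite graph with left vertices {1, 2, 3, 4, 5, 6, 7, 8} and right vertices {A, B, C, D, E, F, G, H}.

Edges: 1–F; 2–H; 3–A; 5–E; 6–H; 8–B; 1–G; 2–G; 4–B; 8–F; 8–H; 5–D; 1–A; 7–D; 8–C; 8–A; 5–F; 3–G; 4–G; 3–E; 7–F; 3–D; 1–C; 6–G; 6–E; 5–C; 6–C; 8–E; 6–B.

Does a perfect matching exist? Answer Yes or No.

For example, pair 1-C, 2-H, 3-D, 4-B, 5-E, 6-G, 7-F, 8-A.
All 8 left vertices are covered.

Yes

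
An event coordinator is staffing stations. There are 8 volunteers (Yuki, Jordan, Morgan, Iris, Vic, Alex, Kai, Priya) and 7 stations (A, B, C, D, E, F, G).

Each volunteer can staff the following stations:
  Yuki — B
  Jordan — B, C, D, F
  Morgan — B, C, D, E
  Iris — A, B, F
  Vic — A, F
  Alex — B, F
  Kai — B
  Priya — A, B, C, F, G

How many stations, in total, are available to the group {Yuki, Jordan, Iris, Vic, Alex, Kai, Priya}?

The union of neighbours of {Yuki, Jordan, Iris, Vic, Alex, Kai, Priya} is {A, B, C, D, F, G}, which has 6 elements.
Since |N(S)| = 6 < |S| = 7, Hall's condition fails for this subset.

6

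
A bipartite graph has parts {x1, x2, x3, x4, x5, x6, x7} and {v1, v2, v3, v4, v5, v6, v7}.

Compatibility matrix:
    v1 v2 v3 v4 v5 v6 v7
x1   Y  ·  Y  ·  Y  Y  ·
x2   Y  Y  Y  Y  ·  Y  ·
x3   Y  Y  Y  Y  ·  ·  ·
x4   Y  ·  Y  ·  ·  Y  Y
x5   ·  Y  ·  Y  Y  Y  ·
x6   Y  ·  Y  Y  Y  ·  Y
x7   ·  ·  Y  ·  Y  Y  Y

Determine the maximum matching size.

7

For example, pair x1→v5, x2→v3, x3→v4, x4→v7, x5→v2, x6→v1, x7→v6.
All 7 left vertices are matched, so no larger matching exists.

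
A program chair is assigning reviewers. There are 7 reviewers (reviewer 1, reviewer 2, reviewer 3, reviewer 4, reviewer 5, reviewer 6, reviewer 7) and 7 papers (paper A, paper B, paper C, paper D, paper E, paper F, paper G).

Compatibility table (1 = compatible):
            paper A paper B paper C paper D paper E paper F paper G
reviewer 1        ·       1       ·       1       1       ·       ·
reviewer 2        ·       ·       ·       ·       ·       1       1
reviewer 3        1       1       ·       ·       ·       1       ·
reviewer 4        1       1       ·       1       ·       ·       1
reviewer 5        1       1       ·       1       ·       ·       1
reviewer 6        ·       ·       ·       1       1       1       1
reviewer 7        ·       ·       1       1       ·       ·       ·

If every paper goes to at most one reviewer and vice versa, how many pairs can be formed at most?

For example, pair reviewer 1–paper E, reviewer 2–paper F, reviewer 3–paper A, reviewer 4–paper B, reviewer 5–paper D, reviewer 6–paper G, reviewer 7–paper C.
All 7 reviewers are matched, so no larger matching exists.

7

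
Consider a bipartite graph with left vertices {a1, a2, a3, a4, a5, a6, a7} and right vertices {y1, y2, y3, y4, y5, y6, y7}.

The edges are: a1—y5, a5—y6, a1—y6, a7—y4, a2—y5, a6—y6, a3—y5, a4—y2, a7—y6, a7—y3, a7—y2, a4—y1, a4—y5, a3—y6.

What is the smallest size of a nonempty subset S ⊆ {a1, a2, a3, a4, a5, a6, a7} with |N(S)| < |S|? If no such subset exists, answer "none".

Take S = {a5, a6}. Its neighbourhood is {y6}, so |N(S)| = 1 < |S| = 2.
No single vertex violates Hall's condition since each has at least one neighbour, so 2 is the minimum.

2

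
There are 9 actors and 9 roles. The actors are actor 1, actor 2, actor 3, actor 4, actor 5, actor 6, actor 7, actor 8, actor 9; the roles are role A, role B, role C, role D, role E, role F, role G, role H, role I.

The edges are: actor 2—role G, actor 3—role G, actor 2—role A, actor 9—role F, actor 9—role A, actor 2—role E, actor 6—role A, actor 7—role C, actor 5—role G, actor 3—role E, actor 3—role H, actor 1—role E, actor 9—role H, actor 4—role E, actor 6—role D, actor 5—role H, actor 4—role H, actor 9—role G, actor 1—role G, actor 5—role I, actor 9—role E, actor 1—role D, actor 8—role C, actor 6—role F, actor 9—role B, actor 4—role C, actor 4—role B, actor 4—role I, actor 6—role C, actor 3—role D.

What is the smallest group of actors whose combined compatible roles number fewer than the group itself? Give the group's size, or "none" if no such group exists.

2

Take S = {actor 7, actor 8}. Its neighbourhood is {role C}, so |N(S)| = 1 < |S| = 2.
No single vertex violates Hall's condition since each has at least one neighbour, so 2 is the minimum.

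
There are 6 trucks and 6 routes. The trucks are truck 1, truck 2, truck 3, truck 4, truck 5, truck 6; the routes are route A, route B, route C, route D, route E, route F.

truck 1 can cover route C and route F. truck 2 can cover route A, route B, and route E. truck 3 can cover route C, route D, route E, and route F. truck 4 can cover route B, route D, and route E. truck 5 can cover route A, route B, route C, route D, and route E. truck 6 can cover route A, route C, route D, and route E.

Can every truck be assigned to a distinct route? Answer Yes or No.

For example, pair truck 1–route C, truck 2–route A, truck 3–route F, truck 4–route B, truck 5–route D, truck 6–route E.
Every truck is matched, so this is a perfect matching.

Yes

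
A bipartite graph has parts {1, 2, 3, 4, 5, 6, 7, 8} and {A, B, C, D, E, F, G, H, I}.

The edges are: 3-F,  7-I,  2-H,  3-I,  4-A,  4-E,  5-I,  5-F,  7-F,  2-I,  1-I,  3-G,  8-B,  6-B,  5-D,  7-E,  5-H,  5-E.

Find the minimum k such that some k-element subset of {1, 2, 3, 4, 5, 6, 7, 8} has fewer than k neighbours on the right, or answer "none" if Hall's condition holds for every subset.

Take S = {6, 8}. Its neighbourhood is {B}, so |N(S)| = 1 < |S| = 2.
No single vertex violates Hall's condition since each has at least one neighbour, so 2 is the minimum.

2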